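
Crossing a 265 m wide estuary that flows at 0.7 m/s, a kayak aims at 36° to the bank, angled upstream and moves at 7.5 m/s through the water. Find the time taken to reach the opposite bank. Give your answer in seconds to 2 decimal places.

60.11 s

The component of the kayak's velocity perpendicular to the bank is 7.5 × sin 36° = 4.408 m/s.
Only the cross-stream component determines the crossing time; the current contributes nothing perpendicular to the bank.
Time = 265 / 4.408 = 60.113 s.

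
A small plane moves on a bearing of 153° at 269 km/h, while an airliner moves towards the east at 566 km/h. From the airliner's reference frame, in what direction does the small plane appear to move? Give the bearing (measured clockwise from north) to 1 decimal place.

241.6°

Taking east as x and north as y: small plane velocity = (122.123, -239.681) km/h; airliner velocity = (566.000, 0.000) km/h.
Velocity of small plane relative to airliner = (122.123, -239.681) − (566.000, 0.000) = (-443.877, -239.681) km/h.
Bearing = atan2(-443.88, -239.68) = 241.63° clockwise from north.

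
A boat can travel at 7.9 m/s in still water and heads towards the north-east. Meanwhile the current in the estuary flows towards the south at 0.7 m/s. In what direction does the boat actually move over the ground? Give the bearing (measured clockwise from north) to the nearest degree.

049°

Taking east as x and north as y: velocity relative to the water = (5.586, 5.586) m/s; the water relative to ground = (0.000, -0.700) m/s.
Velocity relative to ground = (5.586, 5.586) + (0.000, -0.700) = (5.586, 4.886) m/s.
Bearing = atan2(5.59, 4.89) = 48.82° clockwise from north.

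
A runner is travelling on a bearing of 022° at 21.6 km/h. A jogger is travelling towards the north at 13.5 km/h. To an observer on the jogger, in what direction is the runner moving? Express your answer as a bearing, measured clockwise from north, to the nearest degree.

051°

Taking east as x and north as y: runner velocity = (8.092, 20.027) km/h; jogger velocity = (0.000, 13.500) km/h.
Velocity of runner relative to jogger = (8.092, 20.027) − (0.000, 13.500) = (8.092, 6.527) km/h.
Bearing = atan2(8.09, 6.53) = 51.11° clockwise from north.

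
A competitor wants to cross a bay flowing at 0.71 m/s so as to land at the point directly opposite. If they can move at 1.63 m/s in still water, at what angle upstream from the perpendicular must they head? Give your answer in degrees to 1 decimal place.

To cancel the current, the upstream component of the competitor's velocity must equal the flow: 1.63 sin θ = 0.71.
sin θ = 0.71 / 1.63 = 0.4356.
θ = arcsin(0.4356) = 25.822°.

25.8°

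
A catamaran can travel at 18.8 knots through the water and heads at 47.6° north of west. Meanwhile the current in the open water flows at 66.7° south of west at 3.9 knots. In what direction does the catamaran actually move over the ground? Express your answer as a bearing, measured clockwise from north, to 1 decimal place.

305.9°

Taking east as x and north as y: velocity relative to the water = (-12.677, 13.883) knots; the water relative to ground = (-1.543, -3.582) knots.
Velocity relative to ground = (-12.677, 13.883) + (-1.543, -3.582) = (-14.220, 10.301) knots.
Bearing = atan2(-14.22, 10.30) = 305.92° clockwise from north.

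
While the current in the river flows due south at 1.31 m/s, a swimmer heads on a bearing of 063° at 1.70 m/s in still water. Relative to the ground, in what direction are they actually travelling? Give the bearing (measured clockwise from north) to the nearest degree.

Taking east as x and north as y: velocity relative to the water = (1.515, 0.772) m/s; the water relative to ground = (0.000, -1.310) m/s.
Velocity relative to ground = (1.515, 0.772) + (0.000, -1.310) = (1.515, -0.538) m/s.
Bearing = atan2(1.51, -0.54) = 109.56° clockwise from north.

110°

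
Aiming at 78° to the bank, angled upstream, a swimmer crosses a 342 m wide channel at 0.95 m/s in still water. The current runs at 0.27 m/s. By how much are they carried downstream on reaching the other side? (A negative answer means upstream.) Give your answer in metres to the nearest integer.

27 m

Perpendicular speed = 0.929 m/s; crossing time = 342 / 0.929 = 368.043 s.
Net downstream speed = 0.072 m/s.
Drift = 0.072 × 368.043 = 26.677 m (downstream).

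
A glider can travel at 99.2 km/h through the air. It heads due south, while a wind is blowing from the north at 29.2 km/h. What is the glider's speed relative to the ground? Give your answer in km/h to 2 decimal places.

Taking east as x and north as y: velocity relative to the air = (0.000, -99.200) km/h; the air relative to ground = (0.000, -29.200) km/h.
Velocity relative to ground = (0.000, -99.200) + (0.000, -29.200) = (0.000, -128.400) km/h.
Speed = |(0.000, -128.400)| = 128.400 km/h.

128.40 km/h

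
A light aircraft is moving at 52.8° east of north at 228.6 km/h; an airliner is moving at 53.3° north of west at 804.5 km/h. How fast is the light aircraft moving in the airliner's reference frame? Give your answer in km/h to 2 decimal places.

Taking east as x and north as y: light aircraft velocity = (182.087, 138.211) km/h; airliner velocity = (-480.789, 645.029) km/h.
Velocity of light aircraft relative to airliner = (182.087, 138.211) − (-480.789, 645.029) = (662.876, -506.817) km/h.
Magnitude = |(662.876, -506.817)| = 834.427 km/h.

834.43 km/h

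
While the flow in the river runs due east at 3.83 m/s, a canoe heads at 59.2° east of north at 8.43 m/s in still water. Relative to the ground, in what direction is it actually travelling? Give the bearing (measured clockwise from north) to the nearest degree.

069°

Taking east as x and north as y: velocity relative to the water = (7.241, 4.317) m/s; the water relative to ground = (3.830, 0.000) m/s.
Velocity relative to ground = (7.241, 4.317) + (3.830, 0.000) = (11.071, 4.317) m/s.
Bearing = atan2(11.07, 4.32) = 68.70° clockwise from north.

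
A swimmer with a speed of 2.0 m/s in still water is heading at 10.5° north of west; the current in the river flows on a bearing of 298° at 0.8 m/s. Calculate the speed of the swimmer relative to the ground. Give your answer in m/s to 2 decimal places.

Taking east as x and north as y: velocity relative to the water = (-1.967, 0.364) m/s; the water relative to ground = (-0.706, 0.376) m/s.
Velocity relative to ground = (-1.967, 0.364) + (-0.706, 0.376) = (-2.673, 0.740) m/s.
Speed = |(-2.673, 0.740)| = 2.773 m/s.

2.77 m/s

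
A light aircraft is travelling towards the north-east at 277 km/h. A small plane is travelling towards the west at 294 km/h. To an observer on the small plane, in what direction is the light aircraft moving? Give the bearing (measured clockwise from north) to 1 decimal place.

068.2°

Taking east as x and north as y: light aircraft velocity = (195.869, 195.869) km/h; small plane velocity = (-294.000, 0.000) km/h.
Velocity of light aircraft relative to small plane = (195.869, 195.869) − (-294.000, 0.000) = (489.869, 195.869) km/h.
Bearing = atan2(489.87, 195.87) = 68.21° clockwise from north.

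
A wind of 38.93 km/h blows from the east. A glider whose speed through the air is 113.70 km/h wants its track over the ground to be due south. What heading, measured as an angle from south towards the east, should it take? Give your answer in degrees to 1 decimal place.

20.0°

The wind pushes perpendicular to the desired track; the heading must have a component into the wind equal to 38.93 km/h: 113.70 sin θ = 38.93.
sin θ = 0.3424, so θ = 20.023°.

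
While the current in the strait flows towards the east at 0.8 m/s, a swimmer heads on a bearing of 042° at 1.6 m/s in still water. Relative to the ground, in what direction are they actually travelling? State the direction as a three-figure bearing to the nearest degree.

058°

Taking east as x and north as y: velocity relative to the water = (1.071, 1.189) m/s; the water relative to ground = (0.800, 0.000) m/s.
Velocity relative to ground = (1.071, 1.189) + (0.800, 0.000) = (1.871, 1.189) m/s.
Bearing = atan2(1.87, 1.19) = 57.56° clockwise from north.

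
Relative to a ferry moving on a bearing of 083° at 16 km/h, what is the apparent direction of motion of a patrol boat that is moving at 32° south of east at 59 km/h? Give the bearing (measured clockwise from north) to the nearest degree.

134°

Taking east as x and north as y: patrol boat velocity = (50.035, -31.265) km/h; ferry velocity = (15.881, 1.950) km/h.
Velocity of patrol boat relative to ferry = (50.035, -31.265) − (15.881, 1.950) = (34.154, -33.215) km/h.
Bearing = atan2(34.15, -33.22) = 134.20° clockwise from north.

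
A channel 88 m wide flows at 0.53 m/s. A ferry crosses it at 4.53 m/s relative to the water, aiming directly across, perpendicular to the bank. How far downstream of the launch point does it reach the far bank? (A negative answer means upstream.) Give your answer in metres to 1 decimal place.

10.3 m

Perpendicular speed = 4.530 m/s; crossing time = 88 / 4.530 = 19.426 s.
Net downstream speed = 0.530 m/s.
Drift = 0.530 × 19.426 = 10.296 m (downstream).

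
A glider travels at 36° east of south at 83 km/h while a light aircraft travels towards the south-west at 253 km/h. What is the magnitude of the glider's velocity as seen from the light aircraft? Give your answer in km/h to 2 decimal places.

253.63 km/h

Taking east as x and north as y: glider velocity = (48.786, -67.148) km/h; light aircraft velocity = (-178.898, -178.898) km/h.
Velocity of glider relative to light aircraft = (48.786, -67.148) − (-178.898, -178.898) = (227.684, 111.750) km/h.
Magnitude = |(227.684, 111.750)| = 253.630 km/h.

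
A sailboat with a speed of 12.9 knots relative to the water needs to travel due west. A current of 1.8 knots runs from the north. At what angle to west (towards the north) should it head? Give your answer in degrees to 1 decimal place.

8.0°

The current pushes perpendicular to the desired track; the heading must have a component into the current equal to 1.8 knots: 12.9 sin θ = 1.8.
sin θ = 0.1395, so θ = 8.021°.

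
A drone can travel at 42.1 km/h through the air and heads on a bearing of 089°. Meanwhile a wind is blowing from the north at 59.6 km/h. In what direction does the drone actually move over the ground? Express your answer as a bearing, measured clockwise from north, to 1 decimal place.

144.4°

Taking east as x and north as y: velocity relative to the air = (42.094, 0.735) km/h; the air relative to ground = (0.000, -59.600) km/h.
Velocity relative to ground = (42.094, 0.735) + (0.000, -59.600) = (42.094, -58.865) km/h.
Bearing = atan2(42.09, -58.87) = 144.43° clockwise from north.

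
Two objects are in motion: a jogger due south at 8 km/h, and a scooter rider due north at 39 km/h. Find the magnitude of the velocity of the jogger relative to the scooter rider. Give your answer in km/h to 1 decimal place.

47.0 km/h

Taking east as x and north as y: jogger velocity = (0.000, -8.000) km/h; scooter rider velocity = (0.000, 39.000) km/h.
Velocity of jogger relative to scooter rider = (0.000, -8.000) − (0.000, 39.000) = (0.000, -47.000) km/h.
Magnitude = |(0.000, -47.000)| = 47.000 km/h.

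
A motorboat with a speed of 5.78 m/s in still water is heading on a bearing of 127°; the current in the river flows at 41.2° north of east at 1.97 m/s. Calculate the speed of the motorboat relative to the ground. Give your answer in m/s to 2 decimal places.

6.48 m/s

Taking east as x and north as y: velocity relative to the water = (4.616, -3.478) m/s; the water relative to ground = (1.482, 1.298) m/s.
Velocity relative to ground = (4.616, -3.478) + (1.482, 1.298) = (6.098, -2.181) m/s.
Speed = |(6.098, -2.181)| = 6.477 m/s.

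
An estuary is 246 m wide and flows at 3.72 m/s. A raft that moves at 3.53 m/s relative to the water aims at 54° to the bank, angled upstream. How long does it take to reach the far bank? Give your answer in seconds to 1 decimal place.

86.1 s

The component of the raft's velocity perpendicular to the bank is 3.53 × sin 54° = 2.856 m/s.
The current is parallel to the bank, so it does not affect the crossing time.
Time = 246 / 2.856 = 86.140 s.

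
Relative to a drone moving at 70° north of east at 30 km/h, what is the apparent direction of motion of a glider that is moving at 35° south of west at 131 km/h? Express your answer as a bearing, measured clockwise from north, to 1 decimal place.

228.7°

Taking east as x and north as y: glider velocity = (-107.309, -75.139) km/h; drone velocity = (10.261, 28.191) km/h.
Velocity of glider relative to drone = (-107.309, -75.139) − (10.261, 28.191) = (-117.570, -103.329) km/h.
Bearing = atan2(-117.57, -103.33) = 228.69° clockwise from north.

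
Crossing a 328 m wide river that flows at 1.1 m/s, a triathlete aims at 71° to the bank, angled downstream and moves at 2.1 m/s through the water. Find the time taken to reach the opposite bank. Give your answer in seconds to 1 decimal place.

165.2 s

The component of the triathlete's velocity perpendicular to the bank is 2.1 × sin 71° = 1.986 m/s.
The current is parallel to the bank, so it does not affect the crossing time.
Time = 328 / 1.986 = 165.190 s.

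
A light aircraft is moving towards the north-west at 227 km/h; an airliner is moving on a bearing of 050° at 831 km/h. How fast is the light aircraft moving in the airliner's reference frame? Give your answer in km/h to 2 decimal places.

880.32 km/h

Taking east as x and north as y: light aircraft velocity = (-160.513, 160.513) km/h; airliner velocity = (636.583, 534.157) km/h.
Velocity of light aircraft relative to airliner = (-160.513, 160.513) − (636.583, 534.157) = (-797.096, -373.643) km/h.
Magnitude = |(-797.096, -373.643)| = 880.325 km/h.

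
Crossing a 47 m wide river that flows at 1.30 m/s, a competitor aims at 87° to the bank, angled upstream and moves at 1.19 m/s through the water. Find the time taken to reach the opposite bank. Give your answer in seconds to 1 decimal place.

39.6 s

The component of the competitor's velocity perpendicular to the bank is 1.19 × sin 87° = 1.188 m/s.
The flow acts along the bank and has no component across it.
Time = 47 / 1.188 = 39.550 s.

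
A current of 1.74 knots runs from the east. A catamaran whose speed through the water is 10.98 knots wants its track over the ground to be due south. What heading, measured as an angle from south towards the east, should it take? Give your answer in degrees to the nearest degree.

The current pushes perpendicular to the desired track; the heading must have a component into the current equal to 1.74 knots: 10.98 sin θ = 1.74.
sin θ = 0.1585, so θ = 9.118°.

9°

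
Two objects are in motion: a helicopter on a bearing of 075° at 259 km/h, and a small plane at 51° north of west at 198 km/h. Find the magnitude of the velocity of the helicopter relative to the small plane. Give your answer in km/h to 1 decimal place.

Taking east as x and north as y: helicopter velocity = (250.175, 67.034) km/h; small plane velocity = (-124.605, 153.875) km/h.
Velocity of helicopter relative to small plane = (250.175, 67.034) − (-124.605, 153.875) = (374.780, -86.841) km/h.
Magnitude = |(374.780, -86.841)| = 384.710 km/h.

384.7 km/h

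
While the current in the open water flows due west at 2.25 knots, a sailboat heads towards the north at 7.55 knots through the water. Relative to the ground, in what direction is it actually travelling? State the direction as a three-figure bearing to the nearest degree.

Taking east as x and north as y: velocity relative to the water = (0.000, 7.550) knots; the water relative to ground = (-2.250, 0.000) knots.
Velocity relative to ground = (0.000, 7.550) + (-2.250, 0.000) = (-2.250, 7.550) knots.
Bearing = atan2(-2.25, 7.55) = 343.41° clockwise from north.

343°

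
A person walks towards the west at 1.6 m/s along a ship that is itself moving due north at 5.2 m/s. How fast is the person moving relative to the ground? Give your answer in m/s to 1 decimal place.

Taking east as x and north as y: ship velocity = (0.000, 5.200) m/s; person velocity relative to ship = (-1.600, 0.000) m/s.
Velocity relative to ground = (0.000, 5.200) + (-1.600, 0.000) = (-1.600, 5.200) m/s.
Speed = |(-1.600, 5.200)| = 5.441 m/s.

5.4 m/s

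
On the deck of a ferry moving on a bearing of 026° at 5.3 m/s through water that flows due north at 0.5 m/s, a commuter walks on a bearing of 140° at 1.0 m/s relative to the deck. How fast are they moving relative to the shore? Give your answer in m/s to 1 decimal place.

5.4 m/s

In east/north components (m/s): commuter relative to ferry = (0.643, -0.766); ferry relative to water = (2.323, 4.764); water relative to ground = (0.000, 0.500).
Sum = (2.966, 4.498) m/s.
Speed = |(2.966, 4.498)| = 5.388 m/s.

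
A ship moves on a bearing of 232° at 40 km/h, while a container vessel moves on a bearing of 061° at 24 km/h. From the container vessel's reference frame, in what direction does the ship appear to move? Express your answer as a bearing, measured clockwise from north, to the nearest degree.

Taking east as x and north as y: ship velocity = (-31.520, -24.626) km/h; container vessel velocity = (20.991, 11.635) km/h.
Velocity of ship relative to container vessel = (-31.520, -24.626) − (20.991, 11.635) = (-52.511, -36.262) km/h.
Bearing = atan2(-52.51, -36.26) = 235.37° clockwise from north.

235°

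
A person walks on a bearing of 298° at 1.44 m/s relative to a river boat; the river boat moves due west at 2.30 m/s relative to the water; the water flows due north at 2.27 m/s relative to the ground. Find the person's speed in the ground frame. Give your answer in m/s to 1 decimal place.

In east/north components (m/s): person relative to river boat = (-1.271, 0.676); river boat relative to water = (-2.300, 0.000); water relative to ground = (0.000, 2.270).
Sum = (-3.571, 2.946) m/s.
Speed = |(-3.571, 2.946)| = 4.630 m/s.

4.6 m/s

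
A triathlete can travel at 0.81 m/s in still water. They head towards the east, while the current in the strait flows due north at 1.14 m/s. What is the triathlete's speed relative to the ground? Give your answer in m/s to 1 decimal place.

1.4 m/s

Taking east as x and north as y: velocity relative to the water = (0.810, 0.000) m/s; the water relative to ground = (0.000, 1.140) m/s.
Velocity relative to ground = (0.810, 0.000) + (0.000, 1.140) = (0.810, 1.140) m/s.
Speed = |(0.810, 1.140)| = 1.398 m/s.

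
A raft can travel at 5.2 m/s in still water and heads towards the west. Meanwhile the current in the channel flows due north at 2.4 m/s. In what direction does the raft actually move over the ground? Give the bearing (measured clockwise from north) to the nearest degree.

295°

Taking east as x and north as y: velocity relative to the water = (-5.200, 0.000) m/s; the water relative to ground = (0.000, 2.400) m/s.
Velocity relative to ground = (-5.200, 0.000) + (0.000, 2.400) = (-5.200, 2.400) m/s.
Bearing = atan2(-5.20, 2.40) = 294.78° clockwise from north.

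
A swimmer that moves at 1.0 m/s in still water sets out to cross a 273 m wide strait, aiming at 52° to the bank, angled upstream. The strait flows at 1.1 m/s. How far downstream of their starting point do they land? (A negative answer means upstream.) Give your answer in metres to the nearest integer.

Perpendicular speed = 0.788 m/s; crossing time = 273 / 0.788 = 346.442 s.
Net downstream speed = 0.484 m/s.
Drift = 0.484 × 346.442 = 167.795 m (downstream).

168 m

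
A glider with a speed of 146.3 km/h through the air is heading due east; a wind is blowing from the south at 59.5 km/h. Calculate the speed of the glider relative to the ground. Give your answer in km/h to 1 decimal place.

157.9 km/h

Taking east as x and north as y: velocity relative to the air = (146.300, 0.000) km/h; the air relative to ground = (0.000, 59.500) km/h.
Velocity relative to ground = (146.300, 0.000) + (0.000, 59.500) = (146.300, 59.500) km/h.
Speed = |(146.300, 59.500)| = 157.937 km/h.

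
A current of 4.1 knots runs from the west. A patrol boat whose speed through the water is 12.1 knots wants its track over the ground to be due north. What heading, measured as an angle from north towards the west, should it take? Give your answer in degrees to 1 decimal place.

19.8°

The current pushes perpendicular to the desired track; the heading must have a component into the current equal to 4.1 knots: 12.1 sin θ = 4.1.
sin θ = 0.3388, so θ = 19.806°.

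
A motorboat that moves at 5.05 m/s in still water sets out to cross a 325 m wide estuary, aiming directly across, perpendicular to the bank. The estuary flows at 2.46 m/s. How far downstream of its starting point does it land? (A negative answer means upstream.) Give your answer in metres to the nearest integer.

Perpendicular speed = 5.050 m/s; crossing time = 325 / 5.050 = 64.356 s.
Net downstream speed = 2.460 m/s.
Drift = 2.460 × 64.356 = 158.317 m (downstream).

158 m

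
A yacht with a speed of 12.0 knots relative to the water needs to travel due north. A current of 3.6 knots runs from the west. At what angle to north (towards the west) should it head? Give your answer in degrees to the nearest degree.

The current pushes perpendicular to the desired track; the heading must have a component into the current equal to 3.6 knots: 12.0 sin θ = 3.6.
sin θ = 0.3000, so θ = 17.458°.

17°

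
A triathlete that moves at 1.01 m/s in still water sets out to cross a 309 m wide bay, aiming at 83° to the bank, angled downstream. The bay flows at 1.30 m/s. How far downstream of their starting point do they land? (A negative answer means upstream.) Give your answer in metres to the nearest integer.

439 m

Perpendicular speed = 1.002 m/s; crossing time = 309 / 1.002 = 308.238 s.
Net downstream speed = 1.423 m/s.
Drift = 1.423 × 308.238 = 438.650 m (downstream).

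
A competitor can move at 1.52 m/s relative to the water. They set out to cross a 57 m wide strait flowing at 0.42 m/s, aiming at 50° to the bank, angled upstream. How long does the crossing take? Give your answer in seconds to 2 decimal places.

48.95 s

The component of the competitor's velocity perpendicular to the bank is 1.52 × sin 50° = 1.164 m/s.
Only the cross-stream component determines the crossing time; the current contributes nothing perpendicular to the bank.
Time = 57 / 1.164 = 48.953 s.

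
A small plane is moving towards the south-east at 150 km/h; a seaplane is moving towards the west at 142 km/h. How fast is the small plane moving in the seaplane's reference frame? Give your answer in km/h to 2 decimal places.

269.79 km/h

Taking east as x and north as y: small plane velocity = (106.066, -106.066) km/h; seaplane velocity = (-142.000, 0.000) km/h.
Velocity of small plane relative to seaplane = (106.066, -106.066) − (-142.000, 0.000) = (248.066, -106.066) km/h.
Magnitude = |(248.066, -106.066)| = 269.790 km/h.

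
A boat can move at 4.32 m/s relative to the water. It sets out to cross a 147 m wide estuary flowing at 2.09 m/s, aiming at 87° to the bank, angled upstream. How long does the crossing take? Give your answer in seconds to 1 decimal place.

The component of the boat's velocity perpendicular to the bank is 4.32 × sin 87° = 4.314 m/s.
Only the cross-stream component determines the crossing time; the current contributes nothing perpendicular to the bank.
Time = 147 / 4.314 = 34.074 s.

34.1 s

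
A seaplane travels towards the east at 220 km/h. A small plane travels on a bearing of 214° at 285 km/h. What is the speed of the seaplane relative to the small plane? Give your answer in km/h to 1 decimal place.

446.9 km/h

Taking east as x and north as y: seaplane velocity = (220.000, 0.000) km/h; small plane velocity = (-159.370, -236.276) km/h.
Velocity of seaplane relative to small plane = (220.000, 0.000) − (-159.370, -236.276) = (379.370, 236.276) km/h.
Magnitude = |(379.370, 236.276)| = 446.932 km/h.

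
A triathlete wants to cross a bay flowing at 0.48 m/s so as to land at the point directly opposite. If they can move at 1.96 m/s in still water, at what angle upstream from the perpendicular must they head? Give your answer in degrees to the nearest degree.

To cancel the current, the upstream component of the triathlete's velocity must equal the flow: 1.96 sin θ = 0.48.
sin θ = 0.48 / 1.96 = 0.2449.
θ = arcsin(0.2449) = 14.176°.

14°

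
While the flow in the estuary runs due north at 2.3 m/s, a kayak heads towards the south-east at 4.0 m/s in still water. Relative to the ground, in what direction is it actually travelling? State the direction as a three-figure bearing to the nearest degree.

Taking east as x and north as y: velocity relative to the water = (2.828, -2.828) m/s; the water relative to ground = (0.000, 2.300) m/s.
Velocity relative to ground = (2.828, -2.828) + (0.000, 2.300) = (2.828, -0.528) m/s.
Bearing = atan2(2.83, -0.53) = 100.58° clockwise from north.

101°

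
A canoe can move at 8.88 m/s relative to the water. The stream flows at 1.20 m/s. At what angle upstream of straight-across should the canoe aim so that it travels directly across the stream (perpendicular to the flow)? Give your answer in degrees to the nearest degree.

To cancel the current, the upstream component of the canoe's velocity must equal the flow: 8.88 sin θ = 1.20.
sin θ = 1.20 / 8.88 = 0.1351.
θ = arcsin(0.1351) = 7.766°.

8°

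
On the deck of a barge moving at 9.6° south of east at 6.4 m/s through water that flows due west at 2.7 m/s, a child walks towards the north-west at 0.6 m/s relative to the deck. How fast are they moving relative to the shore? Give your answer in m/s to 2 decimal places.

In east/north components (m/s): child relative to barge = (-0.424, 0.424); barge relative to water = (6.310, -1.067); water relative to ground = (-2.700, 0.000).
Sum = (3.186, -0.643) m/s.
Speed = |(3.186, -0.643)| = 3.250 m/s.

3.25 m/s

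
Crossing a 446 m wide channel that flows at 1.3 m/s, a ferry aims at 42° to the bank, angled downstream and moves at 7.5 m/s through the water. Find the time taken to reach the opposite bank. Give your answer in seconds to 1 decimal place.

88.9 s

The component of the ferry's velocity perpendicular to the bank is 7.5 × sin 42° = 5.018 m/s.
The current is parallel to the bank, so it does not affect the crossing time.
Time = 446 / 5.018 = 88.872 s.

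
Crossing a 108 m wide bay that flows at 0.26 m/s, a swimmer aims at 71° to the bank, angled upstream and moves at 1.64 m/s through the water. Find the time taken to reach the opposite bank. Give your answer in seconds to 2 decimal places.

The component of the swimmer's velocity perpendicular to the bank is 1.64 × sin 71° = 1.551 m/s.
The flow acts along the bank and has no component across it.
Time = 108 / 1.551 = 69.648 s.

69.65 s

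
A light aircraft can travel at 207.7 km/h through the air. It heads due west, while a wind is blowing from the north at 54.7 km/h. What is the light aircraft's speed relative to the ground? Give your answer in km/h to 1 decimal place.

214.8 km/h

Taking east as x and north as y: velocity relative to the air = (-207.700, 0.000) km/h; the air relative to ground = (0.000, -54.700) km/h.
Velocity relative to ground = (-207.700, 0.000) + (0.000, -54.700) = (-207.700, -54.700) km/h.
Speed = |(-207.700, -54.700)| = 214.782 km/h.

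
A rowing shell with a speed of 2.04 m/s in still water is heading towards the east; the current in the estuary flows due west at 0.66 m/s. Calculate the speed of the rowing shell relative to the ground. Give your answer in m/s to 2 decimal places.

Taking east as x and north as y: velocity relative to the water = (2.040, 0.000) m/s; the water relative to ground = (-0.660, 0.000) m/s.
Velocity relative to ground = (2.040, 0.000) + (-0.660, 0.000) = (1.380, 0.000) m/s.
Speed = |(1.380, 0.000)| = 1.380 m/s.

1.38 m/s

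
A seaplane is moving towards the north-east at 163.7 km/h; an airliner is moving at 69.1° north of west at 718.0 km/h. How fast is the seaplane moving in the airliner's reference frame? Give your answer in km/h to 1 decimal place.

668.1 km/h

Taking east as x and north as y: seaplane velocity = (115.753, 115.753) km/h; airliner velocity = (-256.138, 670.759) km/h.
Velocity of seaplane relative to airliner = (115.753, 115.753) − (-256.138, 670.759) = (371.891, -555.005) km/h.
Magnitude = |(371.891, -555.005)| = 668.082 km/h.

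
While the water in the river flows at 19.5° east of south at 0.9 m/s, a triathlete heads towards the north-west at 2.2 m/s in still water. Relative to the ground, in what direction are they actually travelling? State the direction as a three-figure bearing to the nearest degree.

299°

Taking east as x and north as y: velocity relative to the water = (-1.556, 1.556) m/s; the water relative to ground = (0.300, -0.848) m/s.
Velocity relative to ground = (-1.556, 1.556) + (0.300, -0.848) = (-1.255, 0.707) m/s.
Bearing = atan2(-1.26, 0.71) = 299.40° clockwise from north.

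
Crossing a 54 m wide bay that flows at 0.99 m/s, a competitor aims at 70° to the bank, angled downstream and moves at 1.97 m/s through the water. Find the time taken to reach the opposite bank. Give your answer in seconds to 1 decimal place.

29.2 s

The component of the competitor's velocity perpendicular to the bank is 1.97 × sin 70° = 1.851 m/s.
Only the cross-stream component determines the crossing time; the current contributes nothing perpendicular to the bank.
Time = 54 / 1.851 = 29.170 s.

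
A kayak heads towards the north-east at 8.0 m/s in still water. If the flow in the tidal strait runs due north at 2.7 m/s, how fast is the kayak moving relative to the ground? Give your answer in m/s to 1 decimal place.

10.1 m/s

Taking east as x and north as y: velocity relative to the water = (5.657, 5.657) m/s; the water relative to ground = (0.000, 2.700) m/s.
Velocity relative to ground = (5.657, 5.657) + (0.000, 2.700) = (5.657, 8.357) m/s.
Speed = |(5.657, 8.357)| = 10.091 m/s.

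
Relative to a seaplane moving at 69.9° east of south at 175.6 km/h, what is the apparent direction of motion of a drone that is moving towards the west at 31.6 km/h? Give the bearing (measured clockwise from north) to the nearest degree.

Taking east as x and north as y: drone velocity = (-31.600, 0.000) km/h; seaplane velocity = (164.905, -60.347) km/h.
Velocity of drone relative to seaplane = (-31.600, 0.000) − (164.905, -60.347) = (-196.505, 60.347) km/h.
Bearing = atan2(-196.50, 60.35) = 287.07° clockwise from north.

287°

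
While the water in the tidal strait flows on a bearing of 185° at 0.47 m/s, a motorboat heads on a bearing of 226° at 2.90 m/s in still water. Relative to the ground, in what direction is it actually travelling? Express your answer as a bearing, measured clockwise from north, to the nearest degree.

221°

Taking east as x and north as y: velocity relative to the water = (-2.086, -2.015) m/s; the water relative to ground = (-0.041, -0.468) m/s.
Velocity relative to ground = (-2.086, -2.015) + (-0.041, -0.468) = (-2.127, -2.483) m/s.
Bearing = atan2(-2.13, -2.48) = 220.59° clockwise from north.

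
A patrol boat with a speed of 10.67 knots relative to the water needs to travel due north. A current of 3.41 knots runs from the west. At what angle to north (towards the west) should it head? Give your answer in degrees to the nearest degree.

The current pushes perpendicular to the desired track; the heading must have a component into the current equal to 3.41 knots: 10.67 sin θ = 3.41.
sin θ = 0.3196, so θ = 18.638°.

19°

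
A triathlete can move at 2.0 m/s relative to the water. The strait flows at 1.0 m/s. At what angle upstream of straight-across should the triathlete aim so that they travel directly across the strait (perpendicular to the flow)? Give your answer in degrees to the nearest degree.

30°

To cancel the current, the upstream component of the triathlete's velocity must equal the flow: 2.0 sin θ = 1.0.
sin θ = 1.0 / 2.0 = 0.5000.
θ = arcsin(0.5000) = 30.000°.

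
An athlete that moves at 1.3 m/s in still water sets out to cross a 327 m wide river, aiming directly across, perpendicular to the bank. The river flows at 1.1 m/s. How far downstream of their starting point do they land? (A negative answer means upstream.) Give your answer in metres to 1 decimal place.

276.7 m

Perpendicular speed = 1.300 m/s; crossing time = 327 / 1.300 = 251.538 s.
Net downstream speed = 1.100 m/s.
Drift = 1.100 × 251.538 = 276.692 m (downstream).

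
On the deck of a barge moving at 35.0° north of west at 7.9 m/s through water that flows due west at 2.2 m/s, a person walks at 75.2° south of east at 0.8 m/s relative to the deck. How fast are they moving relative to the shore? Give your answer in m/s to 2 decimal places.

9.26 m/s

In east/north components (m/s): person relative to barge = (0.204, -0.773); barge relative to water = (-6.471, 4.531); water relative to ground = (-2.200, 0.000).
Sum = (-8.467, 3.758) m/s.
Speed = |(-8.467, 3.758)| = 9.263 m/s.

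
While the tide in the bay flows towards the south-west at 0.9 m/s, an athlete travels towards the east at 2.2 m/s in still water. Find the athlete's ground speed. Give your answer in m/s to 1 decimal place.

1.7 m/s

Taking east as x and north as y: velocity relative to the water = (2.200, 0.000) m/s; the water relative to ground = (-0.636, -0.636) m/s.
Velocity relative to ground = (2.200, 0.000) + (-0.636, -0.636) = (1.564, -0.636) m/s.
Speed = |(1.564, -0.636)| = 1.688 m/s.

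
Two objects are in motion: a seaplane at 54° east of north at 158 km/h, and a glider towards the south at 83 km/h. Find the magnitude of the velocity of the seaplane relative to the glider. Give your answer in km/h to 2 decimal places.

Taking east as x and north as y: seaplane velocity = (127.825, 92.870) km/h; glider velocity = (0.000, -83.000) km/h.
Velocity of seaplane relative to glider = (127.825, 92.870) − (0.000, -83.000) = (127.825, 175.870) km/h.
Magnitude = |(127.825, 175.870)| = 217.415 km/h.

217.42 km/h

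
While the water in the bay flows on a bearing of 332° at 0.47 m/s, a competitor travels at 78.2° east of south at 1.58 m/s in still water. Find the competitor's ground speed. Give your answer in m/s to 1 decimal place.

Taking east as x and north as y: velocity relative to the water = (1.547, -0.323) m/s; the water relative to ground = (-0.221, 0.415) m/s.
Velocity relative to ground = (1.547, -0.323) + (-0.221, 0.415) = (1.326, 0.092) m/s.
Speed = |(1.326, 0.092)| = 1.329 m/s.

1.3 m/s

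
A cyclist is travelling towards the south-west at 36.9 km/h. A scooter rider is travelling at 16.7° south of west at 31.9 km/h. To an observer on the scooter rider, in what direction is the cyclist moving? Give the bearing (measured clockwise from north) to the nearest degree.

165°

Taking east as x and north as y: cyclist velocity = (-26.092, -26.092) km/h; scooter rider velocity = (-30.555, -9.167) km/h.
Velocity of cyclist relative to scooter rider = (-26.092, -26.092) − (-30.555, -9.167) = (4.462, -16.925) km/h.
Bearing = atan2(4.46, -16.93) = 165.23° clockwise from north.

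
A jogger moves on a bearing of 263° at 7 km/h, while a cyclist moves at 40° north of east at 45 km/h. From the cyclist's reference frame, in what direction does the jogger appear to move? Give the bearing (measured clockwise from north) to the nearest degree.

234°

Taking east as x and north as y: jogger velocity = (-6.948, -0.853) km/h; cyclist velocity = (34.472, 28.925) km/h.
Velocity of jogger relative to cyclist = (-6.948, -0.853) − (34.472, 28.925) = (-41.420, -29.779) km/h.
Bearing = atan2(-41.42, -29.78) = 234.29° clockwise from north.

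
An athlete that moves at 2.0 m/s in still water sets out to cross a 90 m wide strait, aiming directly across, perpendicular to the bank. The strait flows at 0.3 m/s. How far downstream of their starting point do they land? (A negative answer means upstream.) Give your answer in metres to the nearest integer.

14 m

Perpendicular speed = 2.000 m/s; crossing time = 90 / 2.000 = 45.000 s.
Net downstream speed = 0.300 m/s.
Drift = 0.300 × 45.000 = 13.500 m (downstream).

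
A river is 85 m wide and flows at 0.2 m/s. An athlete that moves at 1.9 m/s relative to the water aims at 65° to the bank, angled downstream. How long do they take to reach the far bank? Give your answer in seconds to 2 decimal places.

The component of the athlete's velocity perpendicular to the bank is 1.9 × sin 65° = 1.722 m/s.
The flow acts along the bank and has no component across it.
Time = 85 / 1.722 = 49.362 s.

49.36 s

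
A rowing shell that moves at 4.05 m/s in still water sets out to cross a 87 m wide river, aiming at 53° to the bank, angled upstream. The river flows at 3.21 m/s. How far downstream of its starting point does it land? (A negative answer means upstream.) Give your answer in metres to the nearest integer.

21 m

Perpendicular speed = 3.234 m/s; crossing time = 87 / 3.234 = 26.898 s.
Net downstream speed = 0.773 m/s.
Drift = 0.773 × 26.898 = 20.783 m (downstream).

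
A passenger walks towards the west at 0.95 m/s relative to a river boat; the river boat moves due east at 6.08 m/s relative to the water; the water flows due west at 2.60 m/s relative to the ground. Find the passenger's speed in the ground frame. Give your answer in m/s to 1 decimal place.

2.5 m/s

In east/north components (m/s): passenger relative to river boat = (-0.950, 0.000); river boat relative to water = (6.080, 0.000); water relative to ground = (-2.600, 0.000).
Sum = (2.530, 0.000) m/s.
Speed = |(2.530, 0.000)| = 2.530 m/s.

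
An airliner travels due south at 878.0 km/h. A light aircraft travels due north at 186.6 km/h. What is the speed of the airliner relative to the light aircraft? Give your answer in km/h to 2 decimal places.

Taking east as x and north as y: airliner velocity = (0.000, -878.000) km/h; light aircraft velocity = (0.000, 186.600) km/h.
Velocity of airliner relative to light aircraft = (0.000, -878.000) − (0.000, 186.600) = (0.000, -1064.600) km/h.
Magnitude = |(0.000, -1064.600)| = 1064.600 km/h.

1064.60 km/h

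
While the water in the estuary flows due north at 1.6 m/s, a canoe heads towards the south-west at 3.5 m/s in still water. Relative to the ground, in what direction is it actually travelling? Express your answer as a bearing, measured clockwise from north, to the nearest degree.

251°

Taking east as x and north as y: velocity relative to the water = (-2.475, -2.475) m/s; the water relative to ground = (0.000, 1.600) m/s.
Velocity relative to ground = (-2.475, -2.475) + (0.000, 1.600) = (-2.475, -0.875) m/s.
Bearing = atan2(-2.47, -0.87) = 250.53° clockwise from north.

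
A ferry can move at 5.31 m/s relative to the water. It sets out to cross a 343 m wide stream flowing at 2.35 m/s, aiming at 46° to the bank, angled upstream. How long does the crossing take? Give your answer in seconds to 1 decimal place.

The component of the ferry's velocity perpendicular to the bank is 5.31 × sin 46° = 3.820 m/s.
The current is parallel to the bank, so it does not affect the crossing time.
Time = 343 / 3.820 = 89.798 s.

89.8 s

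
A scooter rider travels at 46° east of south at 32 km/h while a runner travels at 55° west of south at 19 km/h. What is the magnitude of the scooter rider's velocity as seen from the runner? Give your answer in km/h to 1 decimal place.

40.2 km/h

Taking east as x and north as y: scooter rider velocity = (23.019, -22.229) km/h; runner velocity = (-15.564, -10.898) km/h.
Velocity of scooter rider relative to runner = (23.019, -22.229) − (-15.564, -10.898) = (38.583, -11.331) km/h.
Magnitude = |(38.583, -11.331)| = 40.212 km/h.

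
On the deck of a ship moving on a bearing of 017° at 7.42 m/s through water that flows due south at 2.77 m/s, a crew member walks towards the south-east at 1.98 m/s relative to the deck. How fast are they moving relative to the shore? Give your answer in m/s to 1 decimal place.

In east/north components (m/s): crew member relative to ship = (1.400, -1.400); ship relative to water = (2.169, 7.096); water relative to ground = (0.000, -2.770).
Sum = (3.569, 2.926) m/s.
Speed = |(3.569, 2.926)| = 4.615 m/s.

4.6 m/s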